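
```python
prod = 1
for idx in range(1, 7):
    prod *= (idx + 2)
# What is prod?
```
Trace:
  prod=1
  prod=3, idx=1
  prod=12, idx=2
  prod=60, idx=3
  prod=360, idx=4
  prod=2520, idx=5
  prod=20160, idx=6

Final answer: 20160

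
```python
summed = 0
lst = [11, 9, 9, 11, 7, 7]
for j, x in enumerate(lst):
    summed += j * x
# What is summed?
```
Trace:
  summed=0
  summed=0, j=0, x=11
  summed=9, j=1, x=9
  summed=27, j=2, x=9
  summed=60, j=3, x=11
  summed=88, j=4, x=7
  summed=123, j=5, x=7

Final answer: 123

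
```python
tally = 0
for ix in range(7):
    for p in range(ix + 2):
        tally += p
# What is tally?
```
Trace:
  tally=0
  tally=0, ix=0, p=0
  tally=1, ix=0, p=1
  tally=1, ix=1, p=0
  tally=2, ix=1, p=1
  tally=4, ix=1, p=2
  tally=4, ix=2, p=0
  tally=5, ix=2, p=1
  tally=7, ix=2, p=2
  tally=10, ix=2, p=3
  tally=10, ix=3, p=0
  tally=11, ix=3, p=1
  tally=13, ix=3, p=2
  tally=16, ix=3, p=3
  tally=20, ix=3, p=4
  tally=20, ix=4, p=0
  tally=21, ix=4, p=1
  tally=23, ix=4, p=2
  tally=26, ix=4, p=3
  tally=30, ix=4, p=4
  tally=35, ix=4, p=5
  tally=35, ix=5, p=0
  tally=36, ix=5, p=1
  tally=38, ix=5, p=2
  tally=41, ix=5, p=3
  tally=45, ix=5, p=4
  tally=50, ix=5, p=5
  tally=56, ix=5, p=6
  tally=56, ix=6, p=0
  tally=57, ix=6, p=1
  tally=59, ix=6, p=2
  tally=62, ix=6, p=3
  tally=66, ix=6, p=4
  tally=71, ix=6, p=5
  tally=77, ix=6, p=6
  tally=84, ix=6, p=7

Final answer: 84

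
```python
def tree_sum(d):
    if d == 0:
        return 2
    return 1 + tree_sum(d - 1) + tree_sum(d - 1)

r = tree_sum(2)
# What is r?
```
Call trace (a repeated sub-call is expanded the first time; later identical calls just restate its return value):
tree_sum(d=2)
  tree_sum(d=1)
    tree_sum(d=0)
    -> return 2
    tree_sum(d=0)
    -> return 2
  -> return 5
  tree_sum(d=1) -> return 5  (same call as traced above)
-> return 11

Final answer: 11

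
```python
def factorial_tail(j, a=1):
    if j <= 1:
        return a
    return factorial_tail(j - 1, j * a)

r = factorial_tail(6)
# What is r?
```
Call trace:
factorial_tail(j=6, a=1)
  factorial_tail(j=5, a=6)
    factorial_tail(j=4, a=30)
      factorial_tail(j=3, a=120)
        factorial_tail(j=2, a=360)
          factorial_tail(j=1, a=720)
          -> return 720
        -> return 720
      -> return 720
    -> return 720
  -> return 720
-> return 720

Final answer: 720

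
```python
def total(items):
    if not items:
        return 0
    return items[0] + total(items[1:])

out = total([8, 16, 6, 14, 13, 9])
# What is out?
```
Call trace:
total(items=[8, 16, 6, 14, 13, 9])
  total(items=[16, 6, 14, 13, 9])
    total(items=[6, 14, 13, 9])
      total(items=[14, 13, 9])
        total(items=[13, 9])
          total(items=[9])
            total(items=[])
            -> return 0
          -> return 9
        -> return 22
      -> return 36
    -> return 42
  -> return 58
-> return 66

Final answer: 66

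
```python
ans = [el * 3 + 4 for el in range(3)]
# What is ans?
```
Trace:
  el=0
  el=1
  el=2
  ans=[4, 7, 10]

Final answer: [4, 7, 10]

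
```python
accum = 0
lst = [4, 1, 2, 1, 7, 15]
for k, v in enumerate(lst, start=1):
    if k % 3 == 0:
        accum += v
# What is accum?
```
Trace:
  accum=0
  accum=0, k=1, v=4
  accum=0, k=2, v=1
  accum=2, k=3, v=2
  accum=2, k=4, v=1
  accum=2, k=5, v=7
  accum=17, k=6, v=15

Final answer: 17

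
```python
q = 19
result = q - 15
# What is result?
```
Trace:
  q=19
  q=19, result=4

Final answer: 4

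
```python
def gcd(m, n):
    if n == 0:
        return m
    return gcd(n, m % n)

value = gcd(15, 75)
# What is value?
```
Call trace:
gcd(m=15, n=75)
  gcd(m=75, n=15)
    gcd(m=15, n=0)
    -> return 15
  -> return 15
-> return 15

Final answer: 15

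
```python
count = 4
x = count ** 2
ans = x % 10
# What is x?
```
Trace:
  count=4
  count=4, x=16
  count=4, x=16, ans=6

Final answer: 16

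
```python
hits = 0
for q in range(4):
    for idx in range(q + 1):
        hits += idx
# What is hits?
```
Trace:
  hits=0
  hits=0, q=0, idx=0
  hits=0, q=1, idx=0
  hits=1, q=1, idx=1
  hits=1, q=2, idx=0
  hits=2, q=2, idx=1
  hits=4, q=2, idx=2
  hits=4, q=3, idx=0
  hits=5, q=3, idx=1
  hits=7, q=3, idx=2
  hits=10, q=3, idx=3

Final answer: 10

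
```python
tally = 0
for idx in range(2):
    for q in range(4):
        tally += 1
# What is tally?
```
Trace:
  tally=0
  tally=1, idx=0, q=0
  tally=2, idx=0, q=1
  tally=3, idx=0, q=2
  tally=4, idx=0, q=3
  tally=5, idx=1, q=0
  tally=6, idx=1, q=1
  tally=7, idx=1, q=2
  tally=8, idx=1, q=3

Final answer: 8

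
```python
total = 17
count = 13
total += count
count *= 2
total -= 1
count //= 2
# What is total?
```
Trace:
  total=17
  total=17, count=13
  total=30, count=13
  total=30, count=26
  total=29, count=26
  total=29, count=13

Final answer: 29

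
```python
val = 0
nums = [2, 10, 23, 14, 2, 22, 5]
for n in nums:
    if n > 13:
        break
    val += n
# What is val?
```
Trace:
  val=0
  val=2, n=2
  val=12, n=10
  val=12, n=23

Final answer: 12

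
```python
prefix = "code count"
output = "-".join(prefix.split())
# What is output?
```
Trace:
  prefix='code count'
  prefix='code count', output='code-count'

Final answer: 'code-count'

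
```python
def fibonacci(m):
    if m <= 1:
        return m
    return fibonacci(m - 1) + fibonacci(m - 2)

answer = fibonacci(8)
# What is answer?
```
Call trace (a repeated sub-call is expanded the first time; later identical calls just restate its return value):
fibonacci(m=8)
  fibonacci(m=7)
    fibonacci(m=6)
      fibonacci(m=5)
        fibonacci(m=4)
          fibonacci(m=3)
            fibonacci(m=2)
              fibonacci(m=1)
              -> return 1
              fibonacci(m=0)
              -> return 0
            -> return 1
            fibonacci(m=1)
            -> return 1
          -> return 2
          fibonacci(m=2) -> return 1  (same call as traced above)
        -> return 3
        fibonacci(m=3) -> return 2  (same call as traced above)
      -> return 5
      fibonacci(m=4) -> return 3  (same call as traced above)
    -> return 8
    fibonacci(m=5) -> return 5  (same call as traced above)
  -> return 13
  fibonacci(m=6) -> return 8  (same call as traced above)
-> return 21

Final answer: 21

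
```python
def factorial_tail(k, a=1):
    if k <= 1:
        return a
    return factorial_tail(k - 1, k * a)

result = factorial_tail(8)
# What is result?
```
Call trace:
factorial_tail(k=8, a=1)
  factorial_tail(k=7, a=8)
    factorial_tail(k=6, a=56)
      factorial_tail(k=5, a=336)
        factorial_tail(k=4, a=1680)
          factorial_tail(k=3, a=6720)
            factorial_tail(k=2, a=20160)
              factorial_tail(k=1, a=40320)
              -> return 40320
            -> return 40320
          -> return 40320
        -> return 40320
      -> return 40320
    -> return 40320
  -> return 40320
-> return 40320

Final answer: 40320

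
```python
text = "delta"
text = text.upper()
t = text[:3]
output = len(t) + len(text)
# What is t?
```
Trace:
  text='delta'
  text='DELTA'
  text='DELTA', t='DEL'
  text='DELTA', t='DEL', output=8

Final answer: 'DEL'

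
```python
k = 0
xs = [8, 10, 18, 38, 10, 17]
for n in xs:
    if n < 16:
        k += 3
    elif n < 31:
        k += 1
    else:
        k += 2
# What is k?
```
Trace:
  k=0
  k=3, n=8
  k=6, n=10
  k=7, n=18
  k=9, n=38
  k=12, n=10
  k=13, n=17

Final answer: 13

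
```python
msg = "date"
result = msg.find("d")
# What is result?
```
Trace:
  msg='date'
  msg='date', result=0

Final answer: 0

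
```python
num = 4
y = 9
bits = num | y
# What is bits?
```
Trace:
  num=4
  num=4, y=9
  num=4, y=9, bits=13

Final answer: 13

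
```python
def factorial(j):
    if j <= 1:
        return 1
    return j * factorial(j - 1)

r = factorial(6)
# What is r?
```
Call trace:
factorial(j=6)
  factorial(j=5)
    factorial(j=4)
      factorial(j=3)
        factorial(j=2)
          factorial(j=1)
          -> return 1
        -> return 2
      -> return 6
    -> return 24
  -> return 120
-> return 720

Final answer: 720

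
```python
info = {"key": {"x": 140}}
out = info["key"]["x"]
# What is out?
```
Trace:
  info={'key': {'x': 140}}
  info={'key': {'x': 140}}, out=140

Final answer: 140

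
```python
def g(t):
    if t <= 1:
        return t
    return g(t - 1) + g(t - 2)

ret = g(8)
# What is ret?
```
Call trace (a repeated sub-call is expanded the first time; later identical calls just restate its return value):
g(t=8)
  g(t=7)
    g(t=6)
      g(t=5)
        g(t=4)
          g(t=3)
            g(t=2)
              g(t=1)
              -> return 1
              g(t=0)
              -> return 0
            -> return 1
            g(t=1)
            -> return 1
          -> return 2
          g(t=2) -> return 1  (same call as traced above)
        -> return 3
        g(t=3) -> return 2  (same call as traced above)
      -> return 5
      g(t=4) -> return 3  (same call as traced above)
    -> return 8
    g(t=5) -> return 5  (same call as traced above)
  -> return 13
  g(t=6) -> return 8  (same call as traced above)
-> return 21

Final answer: 21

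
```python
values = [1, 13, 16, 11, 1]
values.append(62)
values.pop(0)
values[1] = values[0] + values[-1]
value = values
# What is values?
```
Trace:
  values=[1, 13, 16, 11, 1]
  values=[1, 13, 16, 11, 1, 62]
  values=[13, 16, 11, 1, 62]
  values=[13, 75, 11, 1, 62]
  values=[13, 75, 11, 1, 62], value=[13, 75, 11, 1, 62]

Final answer: [13, 75, 11, 1, 62]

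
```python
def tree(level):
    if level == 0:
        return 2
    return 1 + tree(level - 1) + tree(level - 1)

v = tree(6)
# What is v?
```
Call trace (a repeated sub-call is expanded the first time; later identical calls just restate its return value):
tree(level=6)
  tree(level=5)
    tree(level=4)
      tree(level=3)
        tree(level=2)
          tree(level=1)
            tree(level=0)
            -> return 2
            tree(level=0)
            -> return 2
          -> return 5
          tree(level=1) -> return 5  (same call as traced above)
        -> return 11
        tree(level=2) -> return 11  (same call as traced above)
      -> return 23
      tree(level=3) -> return 23  (same call as traced above)
    -> return 47
    tree(level=4) -> return 47  (same call as traced above)
  -> return 95
  tree(level=5) -> return 95  (same call as traced above)
-> return 191

Final answer: 191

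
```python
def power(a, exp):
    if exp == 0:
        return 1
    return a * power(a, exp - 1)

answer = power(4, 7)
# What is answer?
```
Call trace:
power(a=4, exp=7)
  power(a=4, exp=6)
    power(a=4, exp=5)
      power(a=4, exp=4)
        power(a=4, exp=3)
          power(a=4, exp=2)
            power(a=4, exp=1)
              power(a=4, exp=0)
              -> return 1
            -> return 4
          -> return 16
        -> return 64
      -> return 256
    -> return 1024
  -> return 4096
-> return 16384

Final answer: 16384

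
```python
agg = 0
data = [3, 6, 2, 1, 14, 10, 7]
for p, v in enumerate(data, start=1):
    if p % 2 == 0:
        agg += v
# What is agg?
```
Trace:
  agg=0
  agg=0, p=1, v=3
  agg=6, p=2, v=6
  agg=6, p=3, v=2
  agg=7, p=4, v=1
  agg=7, p=5, v=14
  agg=17, p=6, v=10
  agg=17, p=7, v=7

Final answer: 17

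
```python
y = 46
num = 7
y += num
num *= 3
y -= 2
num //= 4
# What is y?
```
Trace:
  y=46
  y=46, num=7
  y=53, num=7
  y=53, num=21
  y=51, num=21
  y=51, num=5

Final answer: 51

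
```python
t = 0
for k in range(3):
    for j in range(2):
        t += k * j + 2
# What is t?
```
Trace:
  t=0
  t=2, k=0, j=0
  t=4, k=0, j=1
  t=6, k=1, j=0
  t=9, k=1, j=1
  t=11, k=2, j=0
  t=15, k=2, j=1

Final answer: 15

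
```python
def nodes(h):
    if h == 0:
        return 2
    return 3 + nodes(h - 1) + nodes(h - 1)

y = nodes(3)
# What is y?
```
Call trace (a repeated sub-call is expanded the first time; later identical calls just restate its return value):
nodes(h=3)
  nodes(h=2)
    nodes(h=1)
      nodes(h=0)
      -> return 2
      nodes(h=0)
      -> return 2
    -> return 7
    nodes(h=1) -> return 7  (same call as traced above)
  -> return 17
  nodes(h=2) -> return 17  (same call as traced above)
-> return 37

Final answer: 37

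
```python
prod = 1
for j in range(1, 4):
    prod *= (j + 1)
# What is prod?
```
Trace:
  prod=1
  prod=2, j=1
  prod=6, j=2
  prod=24, j=3

Final answer: 24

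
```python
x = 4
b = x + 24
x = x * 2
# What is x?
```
Trace:
  x=4
  x=4, b=28
  x=8, b=28

Final answer: 8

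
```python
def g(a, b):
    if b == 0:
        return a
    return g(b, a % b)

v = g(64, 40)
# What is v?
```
Call trace:
g(a=64, b=40)
  g(a=40, b=24)
    g(a=24, b=16)
      g(a=16, b=8)
        g(a=8, b=0)
        -> return 8
      -> return 8
    -> return 8
  -> return 8
-> return 8

Final answer: 8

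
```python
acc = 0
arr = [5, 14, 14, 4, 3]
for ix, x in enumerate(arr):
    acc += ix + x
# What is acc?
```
Trace:
  acc=0
  acc=5, ix=0, x=5
  acc=20, ix=1, x=14
  acc=36, ix=2, x=14
  acc=43, ix=3, x=4
  acc=50, ix=4, x=3

Final answer: 50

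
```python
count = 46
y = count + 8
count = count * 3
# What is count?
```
Trace:
  count=46
  count=46, y=54
  count=138, y=54

Final answer: 138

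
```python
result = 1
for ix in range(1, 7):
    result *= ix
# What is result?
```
Trace:
  result=1
  result=1, ix=1
  result=2, ix=2
  result=6, ix=3
  result=24, ix=4
  result=120, ix=5
  result=720, ix=6

Final answer: 720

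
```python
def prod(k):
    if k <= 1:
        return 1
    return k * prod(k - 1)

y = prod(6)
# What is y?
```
Call trace:
prod(k=6)
  prod(k=5)
    prod(k=4)
      prod(k=3)
        prod(k=2)
          prod(k=1)
          -> return 1
        -> return 2
      -> return 6
    -> return 24
  -> return 120
-> return 720

Final answer: 720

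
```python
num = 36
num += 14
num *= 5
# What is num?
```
Trace:
  num=36
  num=50
  num=250

Final answer: 250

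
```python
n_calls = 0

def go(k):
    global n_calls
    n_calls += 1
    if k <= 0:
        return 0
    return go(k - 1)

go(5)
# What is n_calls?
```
Call trace:
go(k=5)
  go(k=4)
    go(k=3)
      go(k=2)
        go(k=1)
          go(k=0)
          -> return 0
        -> return 0
      -> return 0
    -> return 0
  -> return 0
-> return 0

n_calls is incremented once per call. go is entered once for each k = 5, 4, 3, 2, 1, 0 (the k <= 0 call returns without recursing), i.e. 5 + 1 calls.
n_calls = 6

Final answer: 6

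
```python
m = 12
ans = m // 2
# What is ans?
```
Trace:
  m=12
  m=12, ans=6

Final answer: 6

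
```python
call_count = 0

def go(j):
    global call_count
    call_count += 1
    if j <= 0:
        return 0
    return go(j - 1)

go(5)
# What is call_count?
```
Call trace:
go(j=5)
  go(j=4)
    go(j=3)
      go(j=2)
        go(j=1)
          go(j=0)
          -> return 0
        -> return 0
      -> return 0
    -> return 0
  -> return 0
-> return 0

call_count is incremented once per call. go is entered once for each j = 5, 4, 3, 2, 1, 0 (the j <= 0 call returns without recursing), i.e. 5 + 1 calls.
call_count = 6

Final answer: 6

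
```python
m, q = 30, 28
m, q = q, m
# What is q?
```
Trace:
  m=30, q=28
  m=28, q=30

Final answer: 30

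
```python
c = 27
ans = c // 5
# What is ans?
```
Trace:
  c=27
  c=27, ans=5

Final answer: 5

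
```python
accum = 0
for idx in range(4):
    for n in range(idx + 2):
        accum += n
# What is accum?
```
Trace:
  accum=0
  accum=0, idx=0, n=0
  accum=1, idx=0, n=1
  accum=1, idx=1, n=0
  accum=2, idx=1, n=1
  accum=4, idx=1, n=2
  accum=4, idx=2, n=0
  accum=5, idx=2, n=1
  accum=7, idx=2, n=2
  accum=10, idx=2, n=3
  accum=10, idx=3, n=0
  accum=11, idx=3, n=1
  accum=13, idx=3, n=2
  accum=16, idx=3, n=3
  accum=20, idx=3, n=4

Final answer: 20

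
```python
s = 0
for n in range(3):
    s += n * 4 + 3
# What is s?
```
Trace:
  s=0
  s=3, n=0
  s=10, n=1
  s=21, n=2

Final answer: 21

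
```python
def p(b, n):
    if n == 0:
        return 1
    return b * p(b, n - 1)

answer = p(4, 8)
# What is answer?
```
Call trace:
p(b=4, n=8)
  p(b=4, n=7)
    p(b=4, n=6)
      p(b=4, n=5)
        p(b=4, n=4)
          p(b=4, n=3)
            p(b=4, n=2)
              p(b=4, n=1)
                p(b=4, n=0)
                -> return 1
              -> return 4
            -> return 16
          -> return 64
        -> return 256
      -> return 1024
    -> return 4096
  -> return 16384
-> return 65536

Final answer: 65536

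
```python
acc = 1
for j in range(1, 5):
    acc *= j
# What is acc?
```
Trace:
  acc=1
  acc=1, j=1
  acc=2, j=2
  acc=6, j=3
  acc=24, j=4

Final answer: 24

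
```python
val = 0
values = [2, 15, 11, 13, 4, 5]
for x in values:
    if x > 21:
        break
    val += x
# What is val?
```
Trace:
  val=0
  val=2, x=2
  val=17, x=15
  val=28, x=11
  val=41, x=13
  val=45, x=4
  val=50, x=5

Final answer: 50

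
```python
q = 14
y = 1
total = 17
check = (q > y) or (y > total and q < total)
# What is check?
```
Trace:
  q=14
  q=14, y=1
  q=14, y=1, total=17
  q=14, y=1, total=17, check=True

Final answer: True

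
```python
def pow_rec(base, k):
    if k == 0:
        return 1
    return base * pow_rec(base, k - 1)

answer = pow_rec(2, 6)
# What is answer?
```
Call trace:
pow_rec(base=2, k=6)
  pow_rec(base=2, k=5)
    pow_rec(base=2, k=4)
      pow_rec(base=2, k=3)
        pow_rec(base=2, k=2)
          pow_rec(base=2, k=1)
            pow_rec(base=2, k=0)
            -> return 1
          -> return 2
        -> return 4
      -> return 8
    -> return 16
  -> return 32
-> return 64

Final answer: 64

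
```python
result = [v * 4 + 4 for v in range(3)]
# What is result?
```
Trace:
  v=0
  v=1
  v=2
  result=[4, 8, 12]

Final answer: [4, 8, 12]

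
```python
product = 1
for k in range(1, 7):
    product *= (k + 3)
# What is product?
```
Trace:
  product=1
  product=4, k=1
  product=20, k=2
  product=120, k=3
  product=840, k=4
  product=6720, k=5
  product=60480, k=6

Final answer: 60480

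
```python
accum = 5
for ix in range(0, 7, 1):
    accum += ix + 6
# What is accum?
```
Trace:
  accum=5
  accum=11, ix=0
  accum=18, ix=1
  accum=26, ix=2
  accum=35, ix=3
  accum=45, ix=4
  accum=56, ix=5
  accum=68, ix=6

Final answer: 68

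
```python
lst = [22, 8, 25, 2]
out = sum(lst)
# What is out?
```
Trace:
  lst=[22, 8, 25, 2]
  lst=[22, 8, 25, 2], out=57

Final answer: 57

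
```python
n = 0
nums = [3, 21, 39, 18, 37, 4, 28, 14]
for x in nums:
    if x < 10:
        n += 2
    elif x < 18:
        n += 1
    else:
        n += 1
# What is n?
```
Trace:
  n=0
  n=2, x=3
  n=3, x=21
  n=4, x=39
  n=5, x=18
  n=6, x=37
  n=8, x=4
  n=9, x=28
  n=10, x=14

Final answer: 10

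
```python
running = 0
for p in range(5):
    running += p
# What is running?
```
Trace:
  running=0
  running=0, p=0
  running=1, p=1
  running=3, p=2
  running=6, p=3
  running=10, p=4

Final answer: 10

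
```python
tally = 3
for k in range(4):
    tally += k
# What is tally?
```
Trace:
  tally=3
  tally=3, k=0
  tally=4, k=1
  tally=6, k=2
  tally=9, k=3

Final answer: 9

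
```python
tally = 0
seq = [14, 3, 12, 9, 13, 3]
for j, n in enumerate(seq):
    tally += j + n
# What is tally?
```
Trace:
  tally=0
  tally=14, j=0, n=14
  tally=18, j=1, n=3
  tally=32, j=2, n=12
  tally=44, j=3, n=9
  tally=61, j=4, n=13
  tally=69, j=5, n=3

Final answer: 69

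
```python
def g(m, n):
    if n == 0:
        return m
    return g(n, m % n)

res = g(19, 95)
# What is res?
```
Call trace:
g(m=19, n=95)
  g(m=95, n=19)
    g(m=19, n=0)
    -> return 19
  -> return 19
-> return 19

Final answer: 19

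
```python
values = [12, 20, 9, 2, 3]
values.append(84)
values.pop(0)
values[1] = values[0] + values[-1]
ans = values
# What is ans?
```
Trace:
  values=[12, 20, 9, 2, 3]
  values=[12, 20, 9, 2, 3, 84]
  values=[20, 9, 2, 3, 84]
  values=[20, 104, 2, 3, 84]
  values=[20, 104, 2, 3, 84], ans=[20, 104, 2, 3, 84]

Final answer: [20, 104, 2, 3, 84]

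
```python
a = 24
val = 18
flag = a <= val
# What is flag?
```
Trace:
  a=24
  a=24, val=18
  a=24, val=18, flag=False

Final answer: False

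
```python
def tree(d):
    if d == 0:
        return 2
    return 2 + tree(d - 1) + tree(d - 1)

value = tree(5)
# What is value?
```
Call trace (a repeated sub-call is expanded the first time; later identical calls just restate its return value):
tree(d=5)
  tree(d=4)
    tree(d=3)
      tree(d=2)
        tree(d=1)
          tree(d=0)
          -> return 2
          tree(d=0)
          -> return 2
        -> return 6
        tree(d=1) -> return 6  (same call as traced above)
      -> return 14
      tree(d=2) -> return 14  (same call as traced above)
    -> return 30
    tree(d=3) -> return 30  (same call as traced above)
  -> return 62
  tree(d=4) -> return 62  (same call as traced above)
-> return 126

Final answer: 126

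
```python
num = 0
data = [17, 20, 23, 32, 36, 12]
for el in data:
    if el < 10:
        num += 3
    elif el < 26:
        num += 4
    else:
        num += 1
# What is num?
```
Trace:
  num=0
  num=4, el=17
  num=8, el=20
  num=12, el=23
  num=13, el=32
  num=14, el=36
  num=18, el=12

Final answer: 18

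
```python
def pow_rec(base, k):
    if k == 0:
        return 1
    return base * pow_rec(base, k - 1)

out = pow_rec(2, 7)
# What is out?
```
Call trace:
pow_rec(base=2, k=7)
  pow_rec(base=2, k=6)
    pow_rec(base=2, k=5)
      pow_rec(base=2, k=4)
        pow_rec(base=2, k=3)
          pow_rec(base=2, k=2)
            pow_rec(base=2, k=1)
              pow_rec(base=2, k=0)
              -> return 1
            -> return 2
          -> return 4
        -> return 8
      -> return 16
    -> return 32
  -> return 64
-> return 128

Final answer: 128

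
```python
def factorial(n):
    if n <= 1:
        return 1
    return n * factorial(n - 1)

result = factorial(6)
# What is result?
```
Call trace:
factorial(n=6)
  factorial(n=5)
    factorial(n=4)
      factorial(n=3)
        factorial(n=2)
          factorial(n=1)
          -> return 1
        -> return 2
      -> return 6
    -> return 24
  -> return 120
-> return 720

Final answer: 720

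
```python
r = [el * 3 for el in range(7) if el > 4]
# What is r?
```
Trace:
  el=0
  el=1
  el=2
  el=3
  el=4
  el=5
  el=6
  r=[15, 18]

Final answer: [15, 18]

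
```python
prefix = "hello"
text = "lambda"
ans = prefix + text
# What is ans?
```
Trace:
  prefix='hello'
  prefix='hello', text='lambda'
  prefix='hello', text='lambda', ans='hellolambda'

Final answer: 'hellolambda'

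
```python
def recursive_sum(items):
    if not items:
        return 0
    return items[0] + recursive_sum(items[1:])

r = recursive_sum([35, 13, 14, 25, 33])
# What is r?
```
Call trace:
recursive_sum(items=[35, 13, 14, 25, 33])
  recursive_sum(items=[13, 14, 25, 33])
    recursive_sum(items=[14, 25, 33])
      recursive_sum(items=[25, 33])
        recursive_sum(items=[33])
          recursive_sum(items=[])
          -> return 0
        -> return 33
      -> return 58
    -> return 72
  -> return 85
-> return 120

Final answer: 120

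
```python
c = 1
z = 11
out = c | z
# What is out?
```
Trace:
  c=1
  c=1, z=11
  c=1, z=11, out=11

Final answer: 11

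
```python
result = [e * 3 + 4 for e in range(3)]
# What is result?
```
Trace:
  e=0
  e=1
  e=2
  result=[4, 7, 10]

Final answer: [4, 7, 10]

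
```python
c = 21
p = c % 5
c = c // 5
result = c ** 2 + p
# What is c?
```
Trace:
  c=21
  c=21, p=1
  c=4, p=1
  c=4, p=1, result=17

Final answer: 4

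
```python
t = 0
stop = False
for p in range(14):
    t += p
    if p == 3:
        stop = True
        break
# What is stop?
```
Trace:
  t=0
  t=0, stop=False
  t=0, stop=False, p=0
  t=1, stop=False, p=1
  t=3, stop=False, p=2
  t=6, stop=True, p=3

Final answer: True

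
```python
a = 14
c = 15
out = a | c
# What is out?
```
Trace:
  a=14
  a=14, c=15
  a=14, c=15, out=15

Final answer: 15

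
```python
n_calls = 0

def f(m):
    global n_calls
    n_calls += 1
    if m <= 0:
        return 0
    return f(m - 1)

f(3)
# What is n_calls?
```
Call trace:
f(m=3)
  f(m=2)
    f(m=1)
      f(m=0)
      -> return 0
    -> return 0
  -> return 0
-> return 0

n_calls is incremented once per call. f is entered once for each m = 3, 2, 1, 0 (the m <= 0 call returns without recursing), i.e. 3 + 1 calls.
n_calls = 4

Final answer: 4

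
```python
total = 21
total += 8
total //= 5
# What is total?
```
Trace:
  total=21
  total=29
  total=5

Final answer: 5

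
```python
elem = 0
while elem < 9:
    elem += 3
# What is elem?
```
Trace:
  elem=0
  elem=3
  elem=6
  elem=9

Final answer: 9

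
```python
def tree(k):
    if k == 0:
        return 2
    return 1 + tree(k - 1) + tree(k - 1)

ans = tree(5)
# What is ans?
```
Call trace (a repeated sub-call is expanded the first time; later identical calls just restate its return value):
tree(k=5)
  tree(k=4)
    tree(k=3)
      tree(k=2)
        tree(k=1)
          tree(k=0)
          -> return 2
          tree(k=0)
          -> return 2
        -> return 5
        tree(k=1) -> return 5  (same call as traced above)
      -> return 11
      tree(k=2) -> return 11  (same call as traced above)
    -> return 23
    tree(k=3) -> return 23  (same call as traced above)
  -> return 47
  tree(k=4) -> return 47  (same call as traced above)
-> return 95

Final answer: 95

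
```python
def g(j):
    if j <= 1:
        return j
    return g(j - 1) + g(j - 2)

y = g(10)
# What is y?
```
Call trace (a repeated sub-call is expanded the first time; later identical calls just restate its return value):
g(j=10)
  g(j=9)
    g(j=8)
      g(j=7)
        g(j=6)
          g(j=5)
            g(j=4)
              g(j=3)
                g(j=2)
                  g(j=1)
                  -> return 1
                  g(j=0)
                  -> return 0
                -> return 1
                g(j=1)
                -> return 1
              -> return 2
              g(j=2) -> return 1  (same call as traced above)
            -> return 3
            g(j=3) -> return 2  (same call as traced above)
          -> return 5
          g(j=4) -> return 3  (same call as traced above)
        -> return 8
        g(j=5) -> return 5  (same call as traced above)
      -> return 13
      g(j=6) -> return 8  (same call as traced above)
    -> return 21
    g(j=7) -> return 13  (same call as traced above)
  -> return 34
  g(j=8) -> return 21  (same call as traced above)
-> return 55

Final answer: 55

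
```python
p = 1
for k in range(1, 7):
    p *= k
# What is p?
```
Trace:
  p=1
  p=1, k=1
  p=2, k=2
  p=6, k=3
  p=24, k=4
  p=120, k=5
  p=720, k=6

Final answer: 720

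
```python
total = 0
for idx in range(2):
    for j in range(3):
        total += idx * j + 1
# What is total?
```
Trace:
  total=0
  total=1, idx=0, j=0
  total=2, idx=0, j=1
  total=3, idx=0, j=2
  total=4, idx=1, j=0
  total=6, idx=1, j=1
  total=9, idx=1, j=2

Final answer: 9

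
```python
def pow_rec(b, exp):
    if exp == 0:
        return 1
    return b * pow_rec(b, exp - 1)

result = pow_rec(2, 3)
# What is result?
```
Call trace:
pow_rec(b=2, exp=3)
  pow_rec(b=2, exp=2)
    pow_rec(b=2, exp=1)
      pow_rec(b=2, exp=0)
      -> return 1
    -> return 2
  -> return 4
-> return 8

Final answer: 8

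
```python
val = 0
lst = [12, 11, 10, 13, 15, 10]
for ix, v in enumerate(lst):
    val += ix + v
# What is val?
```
Trace:
  val=0
  val=12, ix=0, v=12
  val=24, ix=1, v=11
  val=36, ix=2, v=10
  val=52, ix=3, v=13
  val=71, ix=4, v=15
  val=86, ix=5, v=10

Final answer: 86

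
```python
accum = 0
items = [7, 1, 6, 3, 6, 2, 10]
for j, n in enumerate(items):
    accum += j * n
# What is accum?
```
Trace:
  accum=0
  accum=0, j=0, n=7
  accum=1, j=1, n=1
  accum=13, j=2, n=6
  accum=22, j=3, n=3
  accum=46, j=4, n=6
  accum=56, j=5, n=2
  accum=116, j=6, n=10

Final answer: 116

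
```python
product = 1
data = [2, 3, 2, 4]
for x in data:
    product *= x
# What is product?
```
Trace:
  product=1
  product=2, x=2
  product=6, x=3
  product=12, x=2
  product=48, x=4

Final answer: 48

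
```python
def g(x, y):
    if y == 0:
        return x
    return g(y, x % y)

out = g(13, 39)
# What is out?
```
Call trace:
g(x=13, y=39)
  g(x=39, y=13)
    g(x=13, y=0)
    -> return 13
  -> return 13
-> return 13

Final answer: 13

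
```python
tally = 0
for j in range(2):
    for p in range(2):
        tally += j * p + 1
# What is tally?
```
Trace:
  tally=0
  tally=1, j=0, p=0
  tally=2, j=0, p=1
  tally=3, j=1, p=0
  tally=5, j=1, p=1

Final answer: 5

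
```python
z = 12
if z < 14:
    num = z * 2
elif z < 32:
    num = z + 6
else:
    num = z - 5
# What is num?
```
Trace:
  z=12
  z=12, num=24

Final answer: 24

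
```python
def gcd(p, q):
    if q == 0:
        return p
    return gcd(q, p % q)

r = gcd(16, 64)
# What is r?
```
Call trace:
gcd(p=16, q=64)
  gcd(p=64, q=16)
    gcd(p=16, q=0)
    -> return 16
  -> return 16
-> return 16

Final answer: 16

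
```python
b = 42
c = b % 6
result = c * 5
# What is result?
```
Trace:
  b=42
  b=42, c=0
  b=42, c=0, result=0

Final answer: 0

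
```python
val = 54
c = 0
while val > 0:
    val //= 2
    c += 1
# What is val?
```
Trace:
  val=54
  val=54, c=0
  val=27, c=1
  val=13, c=2
  val=6, c=3
  val=3, c=4
  val=1, c=5
  val=0, c=6

Final answer: 0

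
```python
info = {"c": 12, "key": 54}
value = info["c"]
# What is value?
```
Trace:
  info={'c': 12, 'key': 54}
  info={'c': 12, 'key': 54}, value=12

Final answer: 12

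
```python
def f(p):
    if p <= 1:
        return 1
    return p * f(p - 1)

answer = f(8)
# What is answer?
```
Call trace:
f(p=8)
  f(p=7)
    f(p=6)
      f(p=5)
        f(p=4)
          f(p=3)
            f(p=2)
              f(p=1)
              -> return 1
            -> return 2
          -> return 6
        -> return 24
      -> return 120
    -> return 720
  -> return 5040
-> return 40320

Final answer: 40320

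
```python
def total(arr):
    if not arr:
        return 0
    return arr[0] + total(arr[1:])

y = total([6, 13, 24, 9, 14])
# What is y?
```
Call trace:
total(arr=[6, 13, 24, 9, 14])
  total(arr=[13, 24, 9, 14])
    total(arr=[24, 9, 14])
      total(arr=[9, 14])
        total(arr=[14])
          total(arr=[])
          -> return 0
        -> return 14
      -> return 23
    -> return 47
  -> return 60
-> return 66

Final answer: 66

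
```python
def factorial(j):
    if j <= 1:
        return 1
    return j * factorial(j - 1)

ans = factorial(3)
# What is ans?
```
Call trace:
factorial(j=3)
  factorial(j=2)
    factorial(j=1)
    -> return 1
  -> return 2
-> return 6

Final answer: 6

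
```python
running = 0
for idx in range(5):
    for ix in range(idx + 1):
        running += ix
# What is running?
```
Trace:
  running=0
  running=0, idx=0, ix=0
  running=0, idx=1, ix=0
  running=1, idx=1, ix=1
  running=1, idx=2, ix=0
  running=2, idx=2, ix=1
  running=4, idx=2, ix=2
  running=4, idx=3, ix=0
  running=5, idx=3, ix=1
  running=7, idx=3, ix=2
  running=10, idx=3, ix=3
  running=10, idx=4, ix=0
  running=11, idx=4, ix=1
  running=13, idx=4, ix=2
  running=16, idx=4, ix=3
  running=20, idx=4, ix=4

Final answer: 20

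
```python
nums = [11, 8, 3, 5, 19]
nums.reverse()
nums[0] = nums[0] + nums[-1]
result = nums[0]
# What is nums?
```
Trace:
  nums=[11, 8, 3, 5, 19]
  nums=[19, 5, 3, 8, 11]
  nums=[30, 5, 3, 8, 11]
  nums=[30, 5, 3, 8, 11], result=30

Final answer: [30, 5, 3, 8, 11]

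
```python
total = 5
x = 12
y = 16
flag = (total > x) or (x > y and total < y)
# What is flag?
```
Trace:
  total=5
  total=5, x=12
  total=5, x=12, y=16
  total=5, x=12, y=16, flag=False

Final answer: False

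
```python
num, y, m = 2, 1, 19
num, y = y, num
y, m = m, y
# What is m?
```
Trace:
  num=2, y=1, m=19
  num=1, y=2, m=19
  num=1, y=19, m=2

Final answer: 2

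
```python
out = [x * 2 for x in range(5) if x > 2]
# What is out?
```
Trace:
  x=0
  x=1
  x=2
  x=3
  x=4
  out=[6, 8]

Final answer: [6, 8]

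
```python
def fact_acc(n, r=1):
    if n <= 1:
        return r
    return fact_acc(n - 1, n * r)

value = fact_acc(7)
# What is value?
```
Call trace:
fact_acc(n=7, r=1)
  fact_acc(n=6, r=7)
    fact_acc(n=5, r=42)
      fact_acc(n=4, r=210)
        fact_acc(n=3, r=840)
          fact_acc(n=2, r=2520)
            fact_acc(n=1, r=5040)
            -> return 5040
          -> return 5040
        -> return 5040
      -> return 5040
    -> return 5040
  -> return 5040
-> return 5040

Final answer: 5040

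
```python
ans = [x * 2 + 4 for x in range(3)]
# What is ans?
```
Trace:
  x=0
  x=1
  x=2
  ans=[4, 6, 8]

Final answer: [4, 6, 8]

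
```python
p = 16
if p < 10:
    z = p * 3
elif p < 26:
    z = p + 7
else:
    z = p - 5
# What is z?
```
Trace:
  p=16
  p=16, z=23

Final answer: 23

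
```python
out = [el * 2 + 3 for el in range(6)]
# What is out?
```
Trace:
  el=0
  el=1
  el=2
  el=3
  el=4
  el=5
  out=[3, 5, 7, 9, 11, 13]

Final answer: [3, 5, 7, 9, 11, 13]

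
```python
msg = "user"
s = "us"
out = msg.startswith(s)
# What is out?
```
Trace:
  msg='user'
  msg='user', s='us'
  msg='user', s='us', out=True

Final answer: True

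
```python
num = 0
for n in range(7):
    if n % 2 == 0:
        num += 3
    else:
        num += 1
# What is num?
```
Trace:
  num=0
  num=3, n=0
  num=4, n=1
  num=7, n=2
  num=8, n=3
  num=11, n=4
  num=12, n=5
  num=15, n=6

Final answer: 15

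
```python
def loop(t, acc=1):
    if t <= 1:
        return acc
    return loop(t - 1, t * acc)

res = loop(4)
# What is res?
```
Call trace:
loop(t=4, acc=1)
  loop(t=3, acc=4)
    loop(t=2, acc=12)
      loop(t=1, acc=24)
      -> return 24
    -> return 24
  -> return 24
-> return 24

Final answer: 24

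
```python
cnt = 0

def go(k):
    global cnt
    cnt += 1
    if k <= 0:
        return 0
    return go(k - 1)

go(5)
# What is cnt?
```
Call trace:
go(k=5)
  go(k=4)
    go(k=3)
      go(k=2)
        go(k=1)
          go(k=0)
          -> return 0
        -> return 0
      -> return 0
    -> return 0
  -> return 0
-> return 0

cnt is incremented once per call. go is entered once for each k = 5, 4, 3, 2, 1, 0 (the k <= 0 call returns without recursing), i.e. 5 + 1 calls.
cnt = 6

Final answer: 6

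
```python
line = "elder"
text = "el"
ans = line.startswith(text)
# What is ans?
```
Trace:
  line='elder'
  line='elder', text='el'
  line='elder', text='el', ans=True

Final answer: True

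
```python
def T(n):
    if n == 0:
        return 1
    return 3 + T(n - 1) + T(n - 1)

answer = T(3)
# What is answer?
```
Call trace (a repeated sub-call is expanded the first time; later identical calls just restate its return value):
T(n=3)
  T(n=2)
    T(n=1)
      T(n=0)
      -> return 1
      T(n=0)
      -> return 1
    -> return 5
    T(n=1) -> return 5  (same call as traced above)
  -> return 13
  T(n=2) -> return 13  (same call as traced above)
-> return 29

Final answer: 29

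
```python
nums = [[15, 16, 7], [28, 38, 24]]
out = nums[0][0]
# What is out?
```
Trace:
  nums=[[15, 16, 7], [28, 38, 24]]
  nums=[[15, 16, 7], [28, 38, 24]], out=15

Final answer: 15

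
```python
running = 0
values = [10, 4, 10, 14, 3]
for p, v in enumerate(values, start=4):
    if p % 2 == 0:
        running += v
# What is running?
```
Trace:
  running=0
  running=10, p=4, v=10
  running=10, p=5, v=4
  running=20, p=6, v=10
  running=20, p=7, v=14
  running=23, p=8, v=3

Final answer: 23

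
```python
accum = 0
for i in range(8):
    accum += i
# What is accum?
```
Trace:
  accum=0
  accum=0, i=0
  accum=1, i=1
  accum=3, i=2
  accum=6, i=3
  accum=10, i=4
  accum=15, i=5
  accum=21, i=6
  accum=28, i=7

Final answer: 28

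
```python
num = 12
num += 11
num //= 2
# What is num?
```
Trace:
  num=12
  num=23
  num=11

Final answer: 11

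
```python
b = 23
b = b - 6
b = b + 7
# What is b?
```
Trace:
  b=23
  b=17
  b=24

Final answer: 24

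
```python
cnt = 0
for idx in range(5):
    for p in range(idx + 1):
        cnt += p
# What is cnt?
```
Trace:
  cnt=0
  cnt=0, idx=0, p=0
  cnt=0, idx=1, p=0
  cnt=1, idx=1, p=1
  cnt=1, idx=2, p=0
  cnt=2, idx=2, p=1
  cnt=4, idx=2, p=2
  cnt=4, idx=3, p=0
  cnt=5, idx=3, p=1
  cnt=7, idx=3, p=2
  cnt=10, idx=3, p=3
  cnt=10, idx=4, p=0
  cnt=11, idx=4, p=1
  cnt=13, idx=4, p=2
  cnt=16, idx=4, p=3
  cnt=20, idx=4, p=4

Final answer: 20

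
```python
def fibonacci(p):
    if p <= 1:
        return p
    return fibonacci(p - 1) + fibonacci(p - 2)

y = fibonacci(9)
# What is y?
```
Call trace (a repeated sub-call is expanded the first time; later identical calls just restate its return value):
fibonacci(p=9)
  fibonacci(p=8)
    fibonacci(p=7)
      fibonacci(p=6)
        fibonacci(p=5)
          fibonacci(p=4)
            fibonacci(p=3)
              fibonacci(p=2)
                fibonacci(p=1)
                -> return 1
                fibonacci(p=0)
                -> return 0
              -> return 1
              fibonacci(p=1)
              -> return 1
            -> return 2
            fibonacci(p=2) -> return 1  (same call as traced above)
          -> return 3
          fibonacci(p=3) -> return 2  (same call as traced above)
        -> return 5
        fibonacci(p=4) -> return 3  (same call as traced above)
      -> return 8
      fibonacci(p=5) -> return 5  (same call as traced above)
    -> return 13
    fibonacci(p=6) -> return 8  (same call as traced above)
  -> return 21
  fibonacci(p=7) -> return 13  (same call as traced above)
-> return 34

Final answer: 34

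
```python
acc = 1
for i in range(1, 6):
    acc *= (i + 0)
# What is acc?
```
Trace:
  acc=1
  acc=1, i=1
  acc=2, i=2
  acc=6, i=3
  acc=24, i=4
  acc=120, i=5

Final answer: 120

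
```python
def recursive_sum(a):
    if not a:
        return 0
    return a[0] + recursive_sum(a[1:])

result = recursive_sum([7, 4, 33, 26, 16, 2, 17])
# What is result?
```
Call trace:
recursive_sum(a=[7, 4, 33, 26, 16, 2, 17])
  recursive_sum(a=[4, 33, 26, 16, 2, 17])
    recursive_sum(a=[33, 26, 16, 2, 17])
      recursive_sum(a=[26, 16, 2, 17])
        recursive_sum(a=[16, 2, 17])
          recursive_sum(a=[2, 17])
            recursive_sum(a=[17])
              recursive_sum(a=[])
              -> return 0
            -> return 17
          -> return 19
        -> return 35
      -> return 61
    -> return 94
  -> return 98
-> return 105

Final answer: 105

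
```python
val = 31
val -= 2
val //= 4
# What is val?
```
Trace:
  val=31
  val=29
  val=7

Final answer: 7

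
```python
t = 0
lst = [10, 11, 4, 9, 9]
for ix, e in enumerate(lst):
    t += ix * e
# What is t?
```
Trace:
  t=0
  t=0, ix=0, e=10
  t=11, ix=1, e=11
  t=19, ix=2, e=4
  t=46, ix=3, e=9
  t=82, ix=4, e=9

Final answer: 82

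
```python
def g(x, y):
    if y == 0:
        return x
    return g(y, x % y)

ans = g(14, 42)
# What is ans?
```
Call trace:
g(x=14, y=42)
  g(x=42, y=14)
    g(x=14, y=0)
    -> return 14
  -> return 14
-> return 14

Final answer: 14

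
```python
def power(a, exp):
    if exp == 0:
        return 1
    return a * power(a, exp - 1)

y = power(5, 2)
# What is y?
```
Call trace:
power(a=5, exp=2)
  power(a=5, exp=1)
    power(a=5, exp=0)
    -> return 1
  -> return 5
-> return 25

Final answer: 25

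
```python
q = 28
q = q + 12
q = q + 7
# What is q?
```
Trace:
  q=28
  q=40
  q=47

Final answer: 47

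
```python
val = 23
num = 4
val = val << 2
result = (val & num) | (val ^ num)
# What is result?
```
Trace:
  val=23
  val=23, num=4
  val=92, num=4
  val=92, num=4, result=92

Final answer: 92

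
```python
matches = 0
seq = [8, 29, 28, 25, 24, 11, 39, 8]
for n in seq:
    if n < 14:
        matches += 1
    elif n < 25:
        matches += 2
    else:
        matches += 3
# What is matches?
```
Trace:
  matches=0
  matches=1, n=8
  matches=4, n=29
  matches=7, n=28
  matches=10, n=25
  matches=12, n=24
  matches=13, n=11
  matches=16, n=39
  matches=17, n=8

Final answer: 17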